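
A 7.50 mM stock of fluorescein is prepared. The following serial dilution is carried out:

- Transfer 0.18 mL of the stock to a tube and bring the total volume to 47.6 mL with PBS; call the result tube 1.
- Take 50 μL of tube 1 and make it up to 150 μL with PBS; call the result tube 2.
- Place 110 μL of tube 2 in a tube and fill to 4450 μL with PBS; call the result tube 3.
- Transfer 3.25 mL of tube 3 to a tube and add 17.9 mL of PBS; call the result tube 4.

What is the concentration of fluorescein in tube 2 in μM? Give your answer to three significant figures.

9.45 μM

Step 1: 0.18 mL brought to 47.6 mL → factor 47.6/0.18 = 264.44
Step 2: 50 μL brought to 150 μL → factor 150/50 = 3
Dilution factor through tube 2 = 264.44 × 3 = 793.33
[tube 2] = 7.50 mM / 793.33 = 0.009454 mM = 9.45 μM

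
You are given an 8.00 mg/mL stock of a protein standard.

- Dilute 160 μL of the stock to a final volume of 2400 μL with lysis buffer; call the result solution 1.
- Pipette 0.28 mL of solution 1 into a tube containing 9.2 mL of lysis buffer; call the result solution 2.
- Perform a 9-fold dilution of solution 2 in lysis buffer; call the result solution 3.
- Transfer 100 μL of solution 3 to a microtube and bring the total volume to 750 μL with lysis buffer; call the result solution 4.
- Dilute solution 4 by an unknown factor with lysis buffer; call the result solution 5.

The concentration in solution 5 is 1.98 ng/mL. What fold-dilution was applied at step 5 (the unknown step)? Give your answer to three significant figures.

Step 1: 160 μL brought to 2400 μL → factor 2400/160 = 15
Step 2: 0.28 mL + 9.2 mL = 9.48 mL total → factor 9.48/0.28 = 33.857
Step 3: 9-fold → factor 9
Step 4: 100 μL brought to 750 μL → factor 750/100 = 7.5
Step 5: unknown factor x
Product of known-step factors = 34280
Overall factor = 8.00 mg/mL / (1.98 ng/mL) = 4.0404 × 10^6
x = 4.0404 × 10^6 / 34280 = 118

118-fold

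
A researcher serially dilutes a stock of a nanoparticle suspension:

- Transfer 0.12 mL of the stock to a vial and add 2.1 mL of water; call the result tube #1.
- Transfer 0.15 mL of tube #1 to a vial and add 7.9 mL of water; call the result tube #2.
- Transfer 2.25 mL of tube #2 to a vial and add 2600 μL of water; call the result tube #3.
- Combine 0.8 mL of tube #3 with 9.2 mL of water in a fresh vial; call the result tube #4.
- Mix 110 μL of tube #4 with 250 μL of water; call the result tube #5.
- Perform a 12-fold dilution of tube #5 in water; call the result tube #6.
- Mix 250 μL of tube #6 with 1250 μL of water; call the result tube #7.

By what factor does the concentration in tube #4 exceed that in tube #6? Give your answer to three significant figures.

39.3

Step 1: 0.12 mL + 2.1 mL = 2.22 mL total → factor 2.22/0.12 = 18.5
Step 2: 0.15 mL + 7.9 mL = 8.05 mL total → factor 8.05/0.15 = 53.667
Step 3: 2.25 mL + 2600 μL = 4.85 mL total → factor 4.85/2.25 = 2.1556
Step 4: 0.8 mL + 9.2 mL = 10 mL total → factor 10/0.8 = 12.5
Step 5: 110 μL + 250 μL = 360 μL total → factor 360/110 = 3.2727
Step 6: 12-fold → factor 12
Dilution factor to tube #4 = 26751; to tube #6 = 1.0506 × 10^6
[tube #4]/[tube #6] = (factor to tube #6)/(factor to tube #4) = 1.0506 × 10^6/26751 = 39.3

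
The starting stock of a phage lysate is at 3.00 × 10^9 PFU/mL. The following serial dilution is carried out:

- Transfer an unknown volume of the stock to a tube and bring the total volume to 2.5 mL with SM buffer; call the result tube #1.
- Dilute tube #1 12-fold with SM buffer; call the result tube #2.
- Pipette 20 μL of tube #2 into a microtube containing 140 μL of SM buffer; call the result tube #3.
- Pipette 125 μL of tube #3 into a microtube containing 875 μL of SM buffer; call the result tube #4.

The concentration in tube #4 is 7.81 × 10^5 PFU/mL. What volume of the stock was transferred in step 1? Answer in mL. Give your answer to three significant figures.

0.500 mL

Step 1: v brought to 2.5 mL → factor = 2.5 mL/v
Step 2: 12-fold → factor 12
Step 3: 20 μL + 140 μL = 160 μL total → factor 160/20 = 8
Step 4: 125 μL + 875 μL = 1000 μL total → factor 1000/125 = 8
Product of known-step factors = 768
Overall factor = 3.00 × 10^9 PFU/mL / (7.81 × 10^5 PFU/mL) = 3841.2
Step-1 factor = 3841.2 / 768 = 5.0016
v = 2.5 mL / 5.0016 = 0.500 mL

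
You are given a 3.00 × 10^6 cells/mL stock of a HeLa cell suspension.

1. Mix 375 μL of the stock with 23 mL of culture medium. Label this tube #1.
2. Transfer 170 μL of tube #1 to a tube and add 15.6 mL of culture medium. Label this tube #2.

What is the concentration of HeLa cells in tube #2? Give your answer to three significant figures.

519 cells/mL

Step 1: 375 μL + 23 mL = 23375 μL total → factor 23375/375 = 62.333
Step 2: 170 μL + 15.6 mL = 15770 μL total → factor 15770/170 = 92.765
Overall dilution factor = 62.333 × 92.765 = 5782.3
Final = 3.00 × 10^6 cells/mL / 5782.3 = 519 cells/mL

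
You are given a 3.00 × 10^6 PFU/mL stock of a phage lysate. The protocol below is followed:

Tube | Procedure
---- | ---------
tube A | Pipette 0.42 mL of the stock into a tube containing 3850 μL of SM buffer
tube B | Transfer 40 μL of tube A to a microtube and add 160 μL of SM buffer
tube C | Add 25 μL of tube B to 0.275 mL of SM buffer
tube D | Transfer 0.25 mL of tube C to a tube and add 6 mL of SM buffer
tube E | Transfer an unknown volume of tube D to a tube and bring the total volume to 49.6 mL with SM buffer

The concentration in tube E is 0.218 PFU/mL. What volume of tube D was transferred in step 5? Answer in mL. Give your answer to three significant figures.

0.0550 mL

Step 1: 0.42 mL + 3850 μL = 4.27 mL total → factor 4.27/0.42 = 10.167
Step 2: 40 μL + 160 μL = 200 μL total → factor 200/40 = 5
Step 3: 25 μL + 0.275 mL = 300 μL total → factor 300/25 = 12
Step 4: 0.25 mL + 6 mL = 6.25 mL total → factor 6.25/0.25 = 25
Step 5: v brought to 49.6 mL → factor = 49.6 mL/v
Product of known-step factors = 15250
Overall factor = 3.00 × 10^6 PFU/mL / (0.218 PFU/mL) = 1.3761 × 10^7
Step-5 factor = 1.3761 × 10^7 / 15250 = 902.39
v = 49.6 mL / 902.39 = 0.0550 mL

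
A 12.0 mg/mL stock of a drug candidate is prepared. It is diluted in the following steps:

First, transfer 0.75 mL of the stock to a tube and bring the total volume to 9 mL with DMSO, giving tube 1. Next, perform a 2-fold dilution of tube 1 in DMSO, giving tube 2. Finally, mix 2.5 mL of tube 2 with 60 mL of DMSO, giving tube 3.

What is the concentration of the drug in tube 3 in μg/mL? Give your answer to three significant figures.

20.0 μg/mL

Step 1: 0.75 mL brought to 9 mL → factor 9/0.75 = 12
Step 2: 2-fold → factor 2
Step 3: 2.5 mL + 60 mL = 62.5 mL total → factor 62.5/2.5 = 25
Overall dilution factor = 12 × 2 × 25 = 600
Final = 12.0 mg/mL / 600 = 0.02000 mg/mL = 20.0 μg/mL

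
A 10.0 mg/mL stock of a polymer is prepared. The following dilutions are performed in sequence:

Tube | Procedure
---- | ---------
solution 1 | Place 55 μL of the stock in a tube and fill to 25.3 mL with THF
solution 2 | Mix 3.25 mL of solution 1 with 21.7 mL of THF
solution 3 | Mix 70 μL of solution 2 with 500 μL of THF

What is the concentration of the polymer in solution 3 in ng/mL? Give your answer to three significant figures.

Step 1: 55 μL brought to 25.3 mL → factor 25300/55 = 460
Step 2: 3.25 mL + 21.7 mL = 24.95 mL total → factor 24.95/3.25 = 7.6769
Step 3: 70 μL + 500 μL = 570 μL total → factor 570/70 = 8.1429
Overall dilution factor = 460 × 7.6769 × 8.1429 = 28756
Final = 10.0 mg/mL / 28756 = 0.0003478 mg/mL = 348 ng/mL

348 ng/mL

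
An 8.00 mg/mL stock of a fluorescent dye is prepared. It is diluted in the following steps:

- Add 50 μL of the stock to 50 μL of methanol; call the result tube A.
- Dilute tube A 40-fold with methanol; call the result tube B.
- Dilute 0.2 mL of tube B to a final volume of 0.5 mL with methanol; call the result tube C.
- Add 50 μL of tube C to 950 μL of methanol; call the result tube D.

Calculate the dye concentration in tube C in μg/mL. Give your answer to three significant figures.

40.0 μg/mL

Step 1: 50 μL + 50 μL = 100 μL total → factor 100/50 = 2
Step 2: 40-fold → factor 40
Step 3: 0.2 mL brought to 0.5 mL → factor 0.5/0.2 = 2.5
Dilution factor through tube C = 2 × 40 × 2.5 = 200
[tube C] = 8.00 mg/mL / 200 = 0.04000 mg/mL = 40.0 μg/mL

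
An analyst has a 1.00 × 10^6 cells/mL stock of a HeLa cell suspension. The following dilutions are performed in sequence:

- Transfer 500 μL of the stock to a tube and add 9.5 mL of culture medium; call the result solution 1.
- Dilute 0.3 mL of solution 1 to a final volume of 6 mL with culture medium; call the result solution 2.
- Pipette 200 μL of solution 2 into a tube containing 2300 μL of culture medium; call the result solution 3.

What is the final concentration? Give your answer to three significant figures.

Step 1: 500 μL + 9.5 mL = 10000 μL total → factor 10000/500 = 20
Step 2: 0.3 mL brought to 6 mL → factor 6/0.3 = 20
Step 3: 200 μL + 2300 μL = 2500 μL total → factor 2500/200 = 12.5
Overall dilution factor = 20 × 20 × 12.5 = 5000
Final = 1.00 × 10^6 cells/mL / 5000 = 200 cells/mL

200 cells/mL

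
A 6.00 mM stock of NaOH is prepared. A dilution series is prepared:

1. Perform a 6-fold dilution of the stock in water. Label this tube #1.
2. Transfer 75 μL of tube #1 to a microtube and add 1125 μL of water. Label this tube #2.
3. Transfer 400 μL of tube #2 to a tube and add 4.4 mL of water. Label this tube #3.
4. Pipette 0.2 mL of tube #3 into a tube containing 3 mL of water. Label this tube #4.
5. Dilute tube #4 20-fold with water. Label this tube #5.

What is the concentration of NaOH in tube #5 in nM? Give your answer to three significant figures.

16.3 nM

Step 1: 6-fold → factor 6
Step 2: 75 μL + 1125 μL = 1200 μL total → factor 1200/75 = 16
Step 3: 400 μL + 4.4 mL = 4800 μL total → factor 4800/400 = 12
Step 4: 0.2 mL + 3 mL = 3.2 mL total → factor 3.2/0.2 = 16
Step 5: 20-fold → factor 20
Overall dilution factor = 6 × 16 × 12 × 16 × 20 = 3.6864 × 10^5
Final = 6.00 mM / 3.6864 × 10^5 = 1.628 × 10^-5 mM = 16.3 nM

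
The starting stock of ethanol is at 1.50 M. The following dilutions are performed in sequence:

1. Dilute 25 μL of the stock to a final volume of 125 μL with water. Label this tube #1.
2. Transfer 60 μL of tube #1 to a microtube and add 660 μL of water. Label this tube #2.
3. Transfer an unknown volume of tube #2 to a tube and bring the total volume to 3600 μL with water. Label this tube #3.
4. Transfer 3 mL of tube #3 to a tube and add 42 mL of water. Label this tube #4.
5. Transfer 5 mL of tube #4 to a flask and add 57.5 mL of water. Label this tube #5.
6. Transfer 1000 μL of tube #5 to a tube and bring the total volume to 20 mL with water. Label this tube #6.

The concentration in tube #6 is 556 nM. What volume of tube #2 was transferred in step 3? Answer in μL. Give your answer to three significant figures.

300 μL

Step 1: 25 μL brought to 125 μL → factor 125/25 = 5
Step 2: 60 μL + 660 μL = 720 μL total → factor 720/60 = 12
Step 3: v brought to 3600 μL → factor = 3600 μL/v
Step 4: 3 mL + 42 mL = 45 mL total → factor 45/3 = 15
Step 5: 5 mL + 57.5 mL = 62.5 mL total → factor 62.5/5 = 12.5
Step 6: 1000 μL brought to 20 mL → factor 20000/1000 = 20
Product of known-step factors = 2.25 × 10^5
Overall factor = 1.50 M / (556 nM) = 2.6978 × 10^6
Step-3 factor = 2.6978 × 10^6 / 2.25 × 10^5 = 11.99
v = 3600 μL / 11.99 = 300 μL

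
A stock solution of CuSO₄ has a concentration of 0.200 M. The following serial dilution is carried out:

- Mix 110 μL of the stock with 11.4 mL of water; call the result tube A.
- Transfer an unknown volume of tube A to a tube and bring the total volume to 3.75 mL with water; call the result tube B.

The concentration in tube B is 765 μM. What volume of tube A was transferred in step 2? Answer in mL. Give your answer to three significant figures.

Step 1: 110 μL + 11.4 mL = 11510 μL total → factor 11510/110 = 104.64
Step 2: v brought to 3.75 mL → factor = 3.75 mL/v
Product of known-step factors = 104.64
Overall factor = 0.200 M / (765 μM) = 261.44
Step-2 factor = 261.44 / 104.64 = 2.4985
v = 3.75 mL / 2.4985 = 1.50 mL

1.50 mL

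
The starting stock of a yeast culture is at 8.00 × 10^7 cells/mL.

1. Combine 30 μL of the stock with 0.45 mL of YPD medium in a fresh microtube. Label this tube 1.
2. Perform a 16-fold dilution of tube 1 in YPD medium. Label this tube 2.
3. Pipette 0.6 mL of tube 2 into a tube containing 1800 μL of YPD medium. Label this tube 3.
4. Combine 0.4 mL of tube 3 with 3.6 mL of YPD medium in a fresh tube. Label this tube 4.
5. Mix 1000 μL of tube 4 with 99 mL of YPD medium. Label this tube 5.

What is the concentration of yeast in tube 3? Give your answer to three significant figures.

Step 1: 30 μL + 0.45 mL = 480 μL total → factor 480/30 = 16
Step 2: 16-fold → factor 16
Step 3: 0.6 mL + 1800 μL = 2.4 mL total → factor 2.4/0.6 = 4
Dilution factor through tube 3 = 16 × 16 × 4 = 1024
[tube 3] = 8.00 × 10^7 cells/mL / 1024 = 7.81 × 10^4 cells/mL

7.81 × 10^4 cells/mL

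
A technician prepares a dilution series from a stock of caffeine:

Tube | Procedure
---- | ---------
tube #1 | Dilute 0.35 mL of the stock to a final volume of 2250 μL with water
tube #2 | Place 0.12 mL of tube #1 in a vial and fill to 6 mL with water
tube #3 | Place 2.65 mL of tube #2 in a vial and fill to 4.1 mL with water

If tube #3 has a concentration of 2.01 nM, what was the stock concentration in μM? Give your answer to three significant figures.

1.00 μM

Step 1: 0.35 mL brought to 2250 μL → factor 2.25/0.35 = 6.4286
Step 2: 0.12 mL brought to 6 mL → factor 6/0.12 = 50
Step 3: 2.65 mL brought to 4.1 mL → factor 4.1/2.65 = 1.5472
Overall dilution factor = 6.4286 × 50 × 1.5472 = 497.3
Stock = 2.01 nM × 497.3 = 999.6 nM = 1.00 μM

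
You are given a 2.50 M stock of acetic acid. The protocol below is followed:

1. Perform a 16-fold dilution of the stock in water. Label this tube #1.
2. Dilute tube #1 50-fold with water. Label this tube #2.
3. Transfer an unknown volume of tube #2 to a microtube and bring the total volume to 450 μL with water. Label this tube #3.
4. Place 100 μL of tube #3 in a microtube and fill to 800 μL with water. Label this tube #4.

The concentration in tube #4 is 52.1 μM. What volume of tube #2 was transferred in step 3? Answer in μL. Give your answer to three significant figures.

60.0 μL

Step 1: 16-fold → factor 16
Step 2: 50-fold → factor 50
Step 3: v brought to 450 μL → factor = 450 μL/v
Step 4: 100 μL brought to 800 μL → factor 800/100 = 8
Product of known-step factors = 6400
Overall factor = 2.50 M / (52.1 μM) = 47985
Step-3 factor = 47985 / 6400 = 7.4976
v = 450 μL / 7.4976 = 60.0 μL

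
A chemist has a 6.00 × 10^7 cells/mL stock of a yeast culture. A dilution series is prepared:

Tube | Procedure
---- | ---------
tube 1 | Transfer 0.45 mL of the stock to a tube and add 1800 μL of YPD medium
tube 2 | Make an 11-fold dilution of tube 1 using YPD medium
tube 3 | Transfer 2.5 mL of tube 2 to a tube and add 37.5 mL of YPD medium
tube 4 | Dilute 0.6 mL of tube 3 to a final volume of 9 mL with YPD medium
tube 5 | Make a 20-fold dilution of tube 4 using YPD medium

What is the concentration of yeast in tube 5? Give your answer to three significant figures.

Step 1: 0.45 mL + 1800 μL = 2.25 mL total → factor 2.25/0.45 = 5
Step 2: 11-fold → factor 11
Step 3: 2.5 mL + 37.5 mL = 40 mL total → factor 40/2.5 = 16
Step 4: 0.6 mL brought to 9 mL → factor 9/0.6 = 15
Step 5: 20-fold → factor 20
Overall dilution factor = 5 × 11 × 16 × 15 × 20 = 2.64 × 10^5
Final = 6.00 × 10^7 cells/mL / 2.64 × 10^5 = 227 cells/mL

227 cells/mL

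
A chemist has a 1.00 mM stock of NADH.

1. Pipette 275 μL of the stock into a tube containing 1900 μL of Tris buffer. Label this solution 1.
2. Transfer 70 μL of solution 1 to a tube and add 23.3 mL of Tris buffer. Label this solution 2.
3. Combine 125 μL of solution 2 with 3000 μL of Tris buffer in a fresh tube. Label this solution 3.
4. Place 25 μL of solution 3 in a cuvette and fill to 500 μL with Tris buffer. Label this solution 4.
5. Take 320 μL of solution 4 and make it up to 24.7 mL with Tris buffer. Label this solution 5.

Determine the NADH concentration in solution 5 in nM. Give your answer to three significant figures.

Step 1: 275 μL + 1900 μL = 2175 μL total → factor 2175/275 = 7.9091
Step 2: 70 μL + 23.3 mL = 23370 μL total → factor 23370/70 = 333.86
Step 3: 125 μL + 3000 μL = 3125 μL total → factor 3125/125 = 25
Step 4: 25 μL brought to 500 μL → factor 500/25 = 20
Step 5: 320 μL brought to 24.7 mL → factor 24700/320 = 77.188
Overall dilution factor = 7.9091 × 333.86 × 25 × 20 × 77.188 = 1.0191 × 10^8
Final = 1.00 mM / 1.0191 × 10^8 = 9.813 × 10^-9 mM = 0.00981 nM

0.00981 nM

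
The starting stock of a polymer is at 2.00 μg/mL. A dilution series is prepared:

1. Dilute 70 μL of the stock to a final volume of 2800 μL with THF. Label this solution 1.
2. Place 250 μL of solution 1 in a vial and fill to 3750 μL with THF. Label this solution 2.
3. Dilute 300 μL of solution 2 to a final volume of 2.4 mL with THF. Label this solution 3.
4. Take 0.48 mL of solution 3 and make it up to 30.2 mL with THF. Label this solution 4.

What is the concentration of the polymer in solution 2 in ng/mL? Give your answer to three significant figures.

3.33 ng/mL

Step 1: 70 μL brought to 2800 μL → factor 2800/70 = 40
Step 2: 250 μL brought to 3750 μL → factor 3750/250 = 15
Dilution factor through solution 2 = 40 × 15 = 600
[solution 2] = 2.00 μg/mL / 600 = 0.003333 μg/mL = 3.33 ng/mL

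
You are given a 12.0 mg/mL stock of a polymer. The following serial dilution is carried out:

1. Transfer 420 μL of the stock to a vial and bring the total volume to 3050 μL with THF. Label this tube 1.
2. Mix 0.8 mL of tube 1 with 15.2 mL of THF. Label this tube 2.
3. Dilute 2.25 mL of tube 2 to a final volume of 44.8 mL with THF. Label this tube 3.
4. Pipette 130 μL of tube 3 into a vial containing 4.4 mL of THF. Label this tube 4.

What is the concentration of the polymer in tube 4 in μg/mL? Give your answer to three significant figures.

0.119 μg/mL

Step 1: 420 μL brought to 3050 μL → factor 3050/420 = 7.2619
Step 2: 0.8 mL + 15.2 mL = 16 mL total → factor 16/0.8 = 20
Step 3: 2.25 mL brought to 44.8 mL → factor 44.8/2.25 = 19.911
Step 4: 130 μL + 4.4 mL = 4530 μL total → factor 4530/130 = 34.846
Overall dilution factor = 7.2619 × 20 × 19.911 × 34.846 = 1.0077 × 10^5
Final = 12.0 mg/mL / 1.0077 × 10^5 = 0.0001191 mg/mL = 0.119 μg/mL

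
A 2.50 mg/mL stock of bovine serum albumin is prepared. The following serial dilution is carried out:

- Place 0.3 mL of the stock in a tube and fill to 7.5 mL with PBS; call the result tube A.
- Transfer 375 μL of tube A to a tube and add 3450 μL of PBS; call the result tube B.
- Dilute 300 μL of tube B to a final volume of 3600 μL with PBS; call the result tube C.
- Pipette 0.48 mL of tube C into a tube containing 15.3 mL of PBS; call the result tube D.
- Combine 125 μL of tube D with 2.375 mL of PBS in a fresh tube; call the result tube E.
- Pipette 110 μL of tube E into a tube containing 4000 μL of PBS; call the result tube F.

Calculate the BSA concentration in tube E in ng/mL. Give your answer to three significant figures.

Step 1: 0.3 mL brought to 7.5 mL → factor 7.5/0.3 = 25
Step 2: 375 μL + 3450 μL = 3825 μL total → factor 3825/375 = 10.2
Step 3: 300 μL brought to 3600 μL → factor 3600/300 = 12
Step 4: 0.48 mL + 15.3 mL = 15.78 mL total → factor 15.78/0.48 = 32.875
Step 5: 125 μL + 2.375 mL = 2500 μL total → factor 2500/125 = 20
Dilution factor through tube E = 25 × 10.2 × 12 × 32.875 × 20 = 2.012 × 10^6
[tube E] = 2.50 mg/mL / 2.012 × 10^6 = 1.243 × 10^-6 mg/mL = 1.24 ng/mL

1.24 ng/mL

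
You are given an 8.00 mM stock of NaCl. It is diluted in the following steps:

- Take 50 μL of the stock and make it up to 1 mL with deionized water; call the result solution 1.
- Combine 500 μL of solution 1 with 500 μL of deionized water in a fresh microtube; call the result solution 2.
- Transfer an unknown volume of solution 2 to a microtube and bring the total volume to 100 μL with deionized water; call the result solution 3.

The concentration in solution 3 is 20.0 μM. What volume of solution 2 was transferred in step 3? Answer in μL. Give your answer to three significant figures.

Step 1: 50 μL brought to 1 mL → factor 1000/50 = 20
Step 2: 500 μL + 500 μL = 1000 μL total → factor 1000/500 = 2
Step 3: v brought to 100 μL → factor = 100 μL/v
Product of known-step factors = 40
Overall factor = 8.00 mM / (20.0 μM) = 400
Step-3 factor = 400 / 40 = 10
v = 100 μL / 10 = 10.0 μL

10.0 μL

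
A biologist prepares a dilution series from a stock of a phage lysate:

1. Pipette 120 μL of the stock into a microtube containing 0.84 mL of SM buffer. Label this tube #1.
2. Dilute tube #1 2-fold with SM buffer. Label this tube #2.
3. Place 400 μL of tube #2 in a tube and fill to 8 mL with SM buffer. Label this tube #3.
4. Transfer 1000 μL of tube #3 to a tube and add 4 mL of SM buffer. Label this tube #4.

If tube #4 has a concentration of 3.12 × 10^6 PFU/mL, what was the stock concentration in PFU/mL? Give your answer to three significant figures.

4.99 × 10^9 PFU/mL

Step 1: 120 μL + 0.84 mL = 960 μL total → factor 960/120 = 8
Step 2: 2-fold → factor 2
Step 3: 400 μL brought to 8 mL → factor 8000/400 = 20
Step 4: 1000 μL + 4 mL = 5000 μL total → factor 5000/1000 = 5
Overall dilution factor = 8 × 2 × 20 × 5 = 1600
Stock = 3.12 × 10^6 PFU/mL × 1600 = 4.99 × 10^9 PFU/mL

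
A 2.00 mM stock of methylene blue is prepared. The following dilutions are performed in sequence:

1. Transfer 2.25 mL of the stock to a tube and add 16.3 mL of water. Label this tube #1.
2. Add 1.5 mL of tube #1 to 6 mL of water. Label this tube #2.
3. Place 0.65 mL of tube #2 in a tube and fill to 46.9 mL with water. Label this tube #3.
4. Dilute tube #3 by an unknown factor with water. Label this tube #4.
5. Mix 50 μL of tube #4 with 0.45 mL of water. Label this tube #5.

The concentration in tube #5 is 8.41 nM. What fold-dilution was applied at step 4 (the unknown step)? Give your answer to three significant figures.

8.00-fold

Step 1: 2.25 mL + 16.3 mL = 18.55 mL total → factor 18.55/2.25 = 8.2444
Step 2: 1.5 mL + 6 mL = 7.5 mL total → factor 7.5/1.5 = 5
Step 3: 0.65 mL brought to 46.9 mL → factor 46.9/0.65 = 72.154
Step 4: unknown factor x
Step 5: 50 μL + 0.45 mL = 500 μL total → factor 500/50 = 10
Product of known-step factors = 29743
Overall factor = 2.00 mM / (8.41 nM) = 2.3781 × 10^5
x = 2.3781 × 10^5 / 29743 = 8.00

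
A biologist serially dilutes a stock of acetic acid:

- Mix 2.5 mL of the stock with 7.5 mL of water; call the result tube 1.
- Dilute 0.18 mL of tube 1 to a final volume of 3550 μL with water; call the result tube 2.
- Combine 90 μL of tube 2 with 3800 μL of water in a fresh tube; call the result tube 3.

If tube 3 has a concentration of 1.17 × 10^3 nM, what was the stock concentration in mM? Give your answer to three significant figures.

Step 1: 2.5 mL + 7.5 mL = 10 mL total → factor 10/2.5 = 4
Step 2: 0.18 mL brought to 3550 μL → factor 3.55/0.18 = 19.722
Step 3: 90 μL + 3800 μL = 3890 μL total → factor 3890/90 = 43.222
Overall dilution factor = 4 × 19.722 × 43.222 = 3409.8
Stock = 1.17 × 10^3 nM × 3409.8 = 3.989 × 10^6 nM = 3.99 mM

3.99 mM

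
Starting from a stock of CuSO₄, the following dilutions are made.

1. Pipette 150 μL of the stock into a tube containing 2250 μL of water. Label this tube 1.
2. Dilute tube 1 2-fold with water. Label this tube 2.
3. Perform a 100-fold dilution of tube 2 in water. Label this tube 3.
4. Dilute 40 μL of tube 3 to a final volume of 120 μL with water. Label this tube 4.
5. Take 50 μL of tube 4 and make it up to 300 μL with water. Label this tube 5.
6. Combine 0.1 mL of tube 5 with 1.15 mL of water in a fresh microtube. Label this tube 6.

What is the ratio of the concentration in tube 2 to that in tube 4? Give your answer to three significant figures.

Step 1: 150 μL + 2250 μL = 2400 μL total → factor 2400/150 = 16
Step 2: 2-fold → factor 2
Step 3: 100-fold → factor 100
Step 4: 40 μL brought to 120 μL → factor 120/40 = 3
Dilution factor to tube 2 = 32; to tube 4 = 9600
[tube 2]/[tube 4] = (factor to tube 4)/(factor to tube 2) = 9600/32 = 300

300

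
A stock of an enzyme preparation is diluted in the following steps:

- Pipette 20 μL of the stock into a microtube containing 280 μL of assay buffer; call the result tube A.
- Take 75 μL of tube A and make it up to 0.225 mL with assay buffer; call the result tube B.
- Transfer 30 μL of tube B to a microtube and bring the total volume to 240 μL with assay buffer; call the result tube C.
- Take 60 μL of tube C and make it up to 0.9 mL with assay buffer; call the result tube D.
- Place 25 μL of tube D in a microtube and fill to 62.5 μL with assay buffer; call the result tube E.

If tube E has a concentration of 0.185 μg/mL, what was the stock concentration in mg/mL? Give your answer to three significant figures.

Step 1: 20 μL + 280 μL = 300 μL total → factor 300/20 = 15
Step 2: 75 μL brought to 0.225 mL → factor 225/75 = 3
Step 3: 30 μL brought to 240 μL → factor 240/30 = 8
Step 4: 60 μL brought to 0.9 mL → factor 900/60 = 15
Step 5: 25 μL brought to 62.5 μL → factor 62.5/25 = 2.5
Overall dilution factor = 15 × 3 × 8 × 15 × 2.5 = 13500
Stock = 0.185 μg/mL × 13500 = 2498 μg/mL = 2.50 mg/mL

2.50 mg/mL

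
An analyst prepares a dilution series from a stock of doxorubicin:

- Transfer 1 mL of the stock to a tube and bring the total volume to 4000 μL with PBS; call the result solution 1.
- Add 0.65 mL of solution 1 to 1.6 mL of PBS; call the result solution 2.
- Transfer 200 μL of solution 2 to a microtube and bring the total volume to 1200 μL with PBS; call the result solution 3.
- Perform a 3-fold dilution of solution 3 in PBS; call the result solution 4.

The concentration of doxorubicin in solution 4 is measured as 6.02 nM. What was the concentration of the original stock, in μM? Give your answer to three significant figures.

Step 1: 1 mL brought to 4000 μL → factor 4/1 = 4
Step 2: 0.65 mL + 1.6 mL = 2.25 mL total → factor 2.25/0.65 = 3.4615
Step 3: 200 μL brought to 1200 μL → factor 1200/200 = 6
Step 4: 3-fold → factor 3
Overall dilution factor = 4 × 3.4615 × 6 × 3 = 249.23
Stock = 6.02 nM × 249.23 = 1500 nM = 1.50 μM

1.50 μM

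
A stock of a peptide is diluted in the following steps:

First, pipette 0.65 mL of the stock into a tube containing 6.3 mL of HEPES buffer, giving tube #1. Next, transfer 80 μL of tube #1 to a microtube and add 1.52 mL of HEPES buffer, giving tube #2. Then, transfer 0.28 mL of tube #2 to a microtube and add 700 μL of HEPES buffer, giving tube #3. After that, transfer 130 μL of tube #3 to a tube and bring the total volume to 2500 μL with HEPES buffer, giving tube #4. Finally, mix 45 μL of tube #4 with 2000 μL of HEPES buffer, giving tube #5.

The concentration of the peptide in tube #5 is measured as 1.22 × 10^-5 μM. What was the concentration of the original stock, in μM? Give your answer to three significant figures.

Step 1: 0.65 mL + 6.3 mL = 6.95 mL total → factor 6.95/0.65 = 10.692
Step 2: 80 μL + 1.52 mL = 1600 μL total → factor 1600/80 = 20
Step 3: 0.28 mL + 700 μL = 0.98 mL total → factor 0.98/0.28 = 3.5
Step 4: 130 μL brought to 2500 μL → factor 2500/130 = 19.231
Step 5: 45 μL + 2000 μL = 2045 μL total → factor 2045/45 = 45.444
Overall dilution factor = 10.692 × 20 × 3.5 × 19.231 × 45.444 = 6.541 × 10^5
Stock = 1.22 × 10^-5 μM × 6.541 × 10^5 = 7.98 μM

7.98 μM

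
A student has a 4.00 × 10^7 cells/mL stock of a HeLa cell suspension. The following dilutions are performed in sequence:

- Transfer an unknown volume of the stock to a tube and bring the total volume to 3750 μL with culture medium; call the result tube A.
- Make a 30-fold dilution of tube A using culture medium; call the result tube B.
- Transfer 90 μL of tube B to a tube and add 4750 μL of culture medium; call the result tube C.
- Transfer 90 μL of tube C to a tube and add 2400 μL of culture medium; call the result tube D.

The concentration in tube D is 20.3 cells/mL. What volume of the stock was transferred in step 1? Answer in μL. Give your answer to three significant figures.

84.9 μL

Step 1: v brought to 3750 μL → factor = 3750 μL/v
Step 2: 30-fold → factor 30
Step 3: 90 μL + 4750 μL = 4840 μL total → factor 4840/90 = 53.778
Step 4: 90 μL + 2400 μL = 2490 μL total → factor 2490/90 = 27.667
Product of known-step factors = 44636
Overall factor = 4.00 × 10^7 cells/mL / (20.3 cells/mL) = 1.9704 × 10^6
Step-1 factor = 1.9704 × 10^6 / 44636 = 44.145
v = 3750 μL / 44.145 = 84.9 μL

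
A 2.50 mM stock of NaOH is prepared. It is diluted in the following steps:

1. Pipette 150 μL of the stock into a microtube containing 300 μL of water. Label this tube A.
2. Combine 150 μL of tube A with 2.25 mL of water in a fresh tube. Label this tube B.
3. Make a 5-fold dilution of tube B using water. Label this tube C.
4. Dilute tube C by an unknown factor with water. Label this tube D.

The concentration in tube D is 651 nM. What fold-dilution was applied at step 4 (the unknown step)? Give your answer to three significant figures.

16.0-fold

Step 1: 150 μL + 300 μL = 450 μL total → factor 450/150 = 3
Step 2: 150 μL + 2.25 mL = 2400 μL total → factor 2400/150 = 16
Step 3: 5-fold → factor 5
Step 4: unknown factor x
Product of known-step factors = 240
Overall factor = 2.50 mM / (651 nM) = 3840.2
x = 3840.2 / 240 = 16.0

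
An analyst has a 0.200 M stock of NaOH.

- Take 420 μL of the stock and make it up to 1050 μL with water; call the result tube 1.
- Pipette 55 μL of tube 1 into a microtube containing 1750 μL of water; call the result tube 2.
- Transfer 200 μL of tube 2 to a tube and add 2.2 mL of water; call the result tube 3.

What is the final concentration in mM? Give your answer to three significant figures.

0.203 mM

Step 1: 420 μL brought to 1050 μL → factor 1050/420 = 2.5
Step 2: 55 μL + 1750 μL = 1805 μL total → factor 1805/55 = 32.818
Step 3: 200 μL + 2.2 mL = 2400 μL total → factor 2400/200 = 12
Overall dilution factor = 2.5 × 32.818 × 12 = 984.55
Final = 0.200 M / 984.55 = 0.0002031 M = 0.203 mM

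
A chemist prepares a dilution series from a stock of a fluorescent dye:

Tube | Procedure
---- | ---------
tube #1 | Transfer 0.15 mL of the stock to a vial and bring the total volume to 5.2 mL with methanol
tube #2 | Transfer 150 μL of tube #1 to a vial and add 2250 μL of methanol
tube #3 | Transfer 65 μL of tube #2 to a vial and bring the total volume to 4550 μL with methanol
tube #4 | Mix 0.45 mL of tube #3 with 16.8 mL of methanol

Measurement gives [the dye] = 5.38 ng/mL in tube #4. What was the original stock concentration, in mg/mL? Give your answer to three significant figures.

8.01 mg/mL

Step 1: 0.15 mL brought to 5.2 mL → factor 5.2/0.15 = 34.667
Step 2: 150 μL + 2250 μL = 2400 μL total → factor 2400/150 = 16
Step 3: 65 μL brought to 4550 μL → factor 4550/65 = 70
Step 4: 0.45 mL + 16.8 mL = 17.25 mL total → factor 17.25/0.45 = 38.333
Overall dilution factor = 34.667 × 16 × 70 × 38.333 = 1.4884 × 10^6
Stock = 5.38 ng/mL × 1.4884 × 10^6 = 8.007 × 10^6 ng/mL = 8.01 mg/mL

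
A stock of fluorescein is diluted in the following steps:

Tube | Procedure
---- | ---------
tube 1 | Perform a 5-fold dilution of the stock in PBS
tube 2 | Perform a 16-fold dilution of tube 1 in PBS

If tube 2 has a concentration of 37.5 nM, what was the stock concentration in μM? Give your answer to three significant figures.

3.00 μM

Step 1: 5-fold → factor 5
Step 2: 16-fold → factor 16
Overall dilution factor = 5 × 16 = 80
Stock = 37.5 nM × 80 = 3000 nM = 3.00 μM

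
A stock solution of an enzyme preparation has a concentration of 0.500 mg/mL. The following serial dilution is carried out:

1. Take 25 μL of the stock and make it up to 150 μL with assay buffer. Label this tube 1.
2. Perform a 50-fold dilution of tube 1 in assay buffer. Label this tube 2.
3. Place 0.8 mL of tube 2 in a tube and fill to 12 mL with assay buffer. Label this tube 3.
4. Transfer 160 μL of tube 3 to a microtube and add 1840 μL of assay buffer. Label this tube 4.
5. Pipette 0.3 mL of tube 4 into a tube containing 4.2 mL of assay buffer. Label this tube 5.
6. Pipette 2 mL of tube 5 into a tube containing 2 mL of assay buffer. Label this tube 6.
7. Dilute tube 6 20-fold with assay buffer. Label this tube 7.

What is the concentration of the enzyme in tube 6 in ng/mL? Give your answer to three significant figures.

Step 1: 25 μL brought to 150 μL → factor 150/25 = 6
Step 2: 50-fold → factor 50
Step 3: 0.8 mL brought to 12 mL → factor 12/0.8 = 15
Step 4: 160 μL + 1840 μL = 2000 μL total → factor 2000/160 = 12.5
Step 5: 0.3 mL + 4.2 mL = 4.5 mL total → factor 4.5/0.3 = 15
Step 6: 2 mL + 2 mL = 4 mL total → factor 4/2 = 2
Dilution factor through tube 6 = 6 × 50 × 15 × 12.5 × 15 × 2 = 1.6875 × 10^6
[tube 6] = 0.500 mg/mL / 1.6875 × 10^6 = 2.963 × 10^-7 mg/mL = 0.296 ng/mL

0.296 ng/mL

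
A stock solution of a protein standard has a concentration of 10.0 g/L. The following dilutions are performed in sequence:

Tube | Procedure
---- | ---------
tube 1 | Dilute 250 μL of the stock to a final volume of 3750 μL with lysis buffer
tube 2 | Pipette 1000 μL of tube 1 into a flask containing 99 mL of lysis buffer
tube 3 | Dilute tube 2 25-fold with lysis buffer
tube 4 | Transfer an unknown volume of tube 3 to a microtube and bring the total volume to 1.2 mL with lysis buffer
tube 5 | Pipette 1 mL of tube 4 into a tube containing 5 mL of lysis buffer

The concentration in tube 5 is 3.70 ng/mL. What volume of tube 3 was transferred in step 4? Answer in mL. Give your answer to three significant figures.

0.0999 mL

Step 1: 250 μL brought to 3750 μL → factor 3750/250 = 15
Step 2: 1000 μL + 99 mL = 1 × 10^5 μL total → factor 1 × 10^5/1000 = 100
Step 3: 25-fold → factor 25
Step 4: v brought to 1.2 mL → factor = 1.2 mL/v
Step 5: 1 mL + 5 mL = 6 mL total → factor 6/1 = 6
Product of known-step factors = 2.25 × 10^5
Overall factor = 10.0 g/L / (3.70 ng/mL) = 2.7027 × 10^6
Step-4 factor = 2.7027 × 10^6 / 2.25 × 10^5 = 12.012
v = 1.2 mL / 12.012 = 0.0999 mL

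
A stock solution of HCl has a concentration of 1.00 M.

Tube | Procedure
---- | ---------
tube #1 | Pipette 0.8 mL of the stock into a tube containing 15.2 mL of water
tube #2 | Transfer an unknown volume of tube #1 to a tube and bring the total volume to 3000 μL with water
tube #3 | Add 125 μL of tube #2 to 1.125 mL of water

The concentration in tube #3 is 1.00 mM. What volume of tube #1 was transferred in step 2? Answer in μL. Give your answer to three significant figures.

600 μL

Step 1: 0.8 mL + 15.2 mL = 16 mL total → factor 16/0.8 = 20
Step 2: v brought to 3000 μL → factor = 3000 μL/v
Step 3: 125 μL + 1.125 mL = 1250 μL total → factor 1250/125 = 10
Product of known-step factors = 200
Overall factor = 1.00 M / (1.00 mM) = 1000
Step-2 factor = 1000 / 200 = 5
v = 3000 μL / 5 = 600 μL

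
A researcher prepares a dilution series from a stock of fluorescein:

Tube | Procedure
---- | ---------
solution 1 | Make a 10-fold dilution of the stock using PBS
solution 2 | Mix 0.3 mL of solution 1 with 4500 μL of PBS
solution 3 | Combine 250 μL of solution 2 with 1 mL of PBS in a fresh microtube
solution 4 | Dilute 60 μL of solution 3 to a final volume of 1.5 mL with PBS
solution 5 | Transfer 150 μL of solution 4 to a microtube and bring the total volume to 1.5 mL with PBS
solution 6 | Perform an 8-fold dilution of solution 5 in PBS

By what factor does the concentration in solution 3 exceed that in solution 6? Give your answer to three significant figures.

2.00 × 10^3

Step 1: 10-fold → factor 10
Step 2: 0.3 mL + 4500 μL = 4.8 mL total → factor 4.8/0.3 = 16
Step 3: 250 μL + 1 mL = 1250 μL total → factor 1250/250 = 5
Step 4: 60 μL brought to 1.5 mL → factor 1500/60 = 25
Step 5: 150 μL brought to 1.5 mL → factor 1500/150 = 10
Step 6: 8-fold → factor 8
Dilution factor to solution 3 = 800; to solution 6 = 1.6 × 10^6
[solution 3]/[solution 6] = (factor to solution 6)/(factor to solution 3) = 1.6 × 10^6/800 = 2.00 × 10^3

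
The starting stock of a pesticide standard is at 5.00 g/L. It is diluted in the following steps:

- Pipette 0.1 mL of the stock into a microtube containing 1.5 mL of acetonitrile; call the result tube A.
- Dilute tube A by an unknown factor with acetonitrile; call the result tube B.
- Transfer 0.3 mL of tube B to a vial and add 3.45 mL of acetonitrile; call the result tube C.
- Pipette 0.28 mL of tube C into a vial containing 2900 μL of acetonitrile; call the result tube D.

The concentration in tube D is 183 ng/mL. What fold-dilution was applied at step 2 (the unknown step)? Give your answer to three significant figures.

Step 1: 0.1 mL + 1.5 mL = 1.6 mL total → factor 1.6/0.1 = 16
Step 2: unknown factor x
Step 3: 0.3 mL + 3.45 mL = 3.75 mL total → factor 3.75/0.3 = 12.5
Step 4: 0.28 mL + 2900 μL = 3.18 mL total → factor 3.18/0.28 = 11.357
Product of known-step factors = 2271.4
Overall factor = 5.00 g/L / (183 ng/mL) = 27322
x = 27322 / 2271.4 = 12.0

12.0-fold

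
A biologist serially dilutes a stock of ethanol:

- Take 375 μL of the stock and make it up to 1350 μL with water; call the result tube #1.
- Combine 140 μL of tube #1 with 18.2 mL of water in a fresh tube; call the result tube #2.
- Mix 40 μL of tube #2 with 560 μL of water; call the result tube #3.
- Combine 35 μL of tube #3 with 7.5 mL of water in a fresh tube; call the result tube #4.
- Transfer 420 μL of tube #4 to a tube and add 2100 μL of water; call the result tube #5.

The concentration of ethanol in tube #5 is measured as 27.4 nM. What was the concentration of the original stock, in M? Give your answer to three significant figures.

0.250 M

Step 1: 375 μL brought to 1350 μL → factor 1350/375 = 3.6
Step 2: 140 μL + 18.2 mL = 18340 μL total → factor 18340/140 = 131
Step 3: 40 μL + 560 μL = 600 μL total → factor 600/40 = 15
Step 4: 35 μL + 7.5 mL = 7535 μL total → factor 7535/35 = 215.29
Step 5: 420 μL + 2100 μL = 2520 μL total → factor 2520/420 = 6
Overall dilution factor = 3.6 × 131 × 15 × 215.29 × 6 = 9.1376 × 10^6
Stock = 27.4 nM × 9.1376 × 10^6 = 2.504 × 10^8 nM = 0.250 M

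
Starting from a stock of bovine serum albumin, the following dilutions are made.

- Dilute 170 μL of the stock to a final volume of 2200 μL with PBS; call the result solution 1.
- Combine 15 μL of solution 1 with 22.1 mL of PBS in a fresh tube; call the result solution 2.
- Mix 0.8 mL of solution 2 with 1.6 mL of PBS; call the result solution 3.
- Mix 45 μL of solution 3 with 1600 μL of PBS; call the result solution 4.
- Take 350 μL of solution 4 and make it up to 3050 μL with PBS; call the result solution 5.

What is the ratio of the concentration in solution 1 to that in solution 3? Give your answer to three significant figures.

4.42 × 10^3

Step 1: 170 μL brought to 2200 μL → factor 2200/170 = 12.941
Step 2: 15 μL + 22.1 mL = 22115 μL total → factor 22115/15 = 1474.3
Step 3: 0.8 mL + 1.6 mL = 2.4 mL total → factor 2.4/0.8 = 3
Dilution factor to solution 1 = 12.941; to solution 3 = 57239
[solution 1]/[solution 3] = (factor to solution 3)/(factor to solution 1) = 57239/12.941 = 4.42 × 10^3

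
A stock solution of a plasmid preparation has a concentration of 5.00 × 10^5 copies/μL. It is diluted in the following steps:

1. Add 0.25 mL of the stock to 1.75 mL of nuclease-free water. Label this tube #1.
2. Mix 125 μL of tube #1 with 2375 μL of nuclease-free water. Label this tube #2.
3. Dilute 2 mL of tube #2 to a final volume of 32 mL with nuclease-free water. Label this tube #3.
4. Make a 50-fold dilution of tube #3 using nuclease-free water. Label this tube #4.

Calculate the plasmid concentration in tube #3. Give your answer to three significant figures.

Step 1: 0.25 mL + 1.75 mL = 2 mL total → factor 2/0.25 = 8
Step 2: 125 μL + 2375 μL = 2500 μL total → factor 2500/125 = 20
Step 3: 2 mL brought to 32 mL → factor 32/2 = 16
Dilution factor through tube #3 = 8 × 20 × 16 = 2560
[tube #3] = 5.00 × 10^5 copies/μL / 2560 = 195 copies/μL

195 copies/μL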